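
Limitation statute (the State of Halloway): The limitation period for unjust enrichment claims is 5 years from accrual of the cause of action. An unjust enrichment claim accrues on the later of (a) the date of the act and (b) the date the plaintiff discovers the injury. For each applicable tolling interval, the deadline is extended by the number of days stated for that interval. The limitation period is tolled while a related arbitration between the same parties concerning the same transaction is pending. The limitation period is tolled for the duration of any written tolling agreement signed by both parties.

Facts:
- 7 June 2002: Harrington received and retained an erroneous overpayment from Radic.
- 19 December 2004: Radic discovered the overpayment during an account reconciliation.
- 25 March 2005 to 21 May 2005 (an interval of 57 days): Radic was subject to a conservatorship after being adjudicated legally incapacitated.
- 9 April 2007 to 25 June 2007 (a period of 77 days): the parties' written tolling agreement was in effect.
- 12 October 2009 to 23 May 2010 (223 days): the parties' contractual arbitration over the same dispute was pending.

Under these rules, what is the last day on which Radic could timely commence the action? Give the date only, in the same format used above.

The claim accrued on 19 December 2004 — the later of the 7 June 2002 act and the 19 December 2004 discovery.
The untolled deadline — 5 years after 19 December 2004 — is 19 December 2009.
The written tolling agreement from 9 April 2007 to 25 June 2007 tolled the period for 77 days, extending the deadline to 6 March 2010.
Because the pending related arbitration ran from 12 October 2009 to 23 May 2010, the deadline is extended by 223 days to 15 October 2010.
Although the plaintiff's incapacity ran from 25 March 2005 to 21 May 2005, the stated rules do not make that a tolling event, so it is disregarded.

15 October 2010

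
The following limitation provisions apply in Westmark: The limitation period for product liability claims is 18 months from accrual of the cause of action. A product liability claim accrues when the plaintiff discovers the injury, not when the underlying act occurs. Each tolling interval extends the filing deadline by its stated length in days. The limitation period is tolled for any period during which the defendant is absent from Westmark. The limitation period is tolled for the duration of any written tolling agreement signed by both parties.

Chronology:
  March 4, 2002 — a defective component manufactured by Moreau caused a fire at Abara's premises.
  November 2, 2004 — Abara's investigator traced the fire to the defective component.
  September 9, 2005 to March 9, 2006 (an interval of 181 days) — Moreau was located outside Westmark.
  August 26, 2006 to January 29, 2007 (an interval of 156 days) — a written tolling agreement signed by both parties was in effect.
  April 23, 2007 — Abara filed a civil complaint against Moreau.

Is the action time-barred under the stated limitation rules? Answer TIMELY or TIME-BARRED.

The claim did not accrue until Abara discovered the injury on November 2, 2004; the March 4, 2002 act date does not start the clock under the stated rule.
18 months from November 2, 2004 is May 2, 2006.
The period was tolled for 181 days by the defendant's absence from the jurisdiction (September 9, 2005 to March 9, 2006), pushing the deadline to October 30, 2006.
Because the written tolling agreement ran from August 26, 2006 to January 29, 2007, the deadline is extended by 156 days to April 4, 2007.
Filing on April 23, 2007 missed the April 4, 2007 deadline — the action is time-barred.

TIME-BARRED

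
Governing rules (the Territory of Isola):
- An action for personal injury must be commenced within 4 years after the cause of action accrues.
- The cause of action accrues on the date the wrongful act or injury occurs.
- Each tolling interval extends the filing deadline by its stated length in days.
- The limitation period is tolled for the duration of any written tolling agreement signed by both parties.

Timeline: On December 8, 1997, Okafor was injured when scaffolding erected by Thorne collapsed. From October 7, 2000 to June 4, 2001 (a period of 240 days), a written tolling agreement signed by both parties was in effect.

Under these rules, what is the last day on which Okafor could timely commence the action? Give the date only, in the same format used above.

August 5, 2002

The claim accrued on December 8, 1997, when the wrongful act occurred.
4 years from December 8, 1997 is December 8, 2001.
Because the written tolling agreement ran from October 7, 2000 to June 4, 2001, the deadline is extended by 240 days to August 5, 2002.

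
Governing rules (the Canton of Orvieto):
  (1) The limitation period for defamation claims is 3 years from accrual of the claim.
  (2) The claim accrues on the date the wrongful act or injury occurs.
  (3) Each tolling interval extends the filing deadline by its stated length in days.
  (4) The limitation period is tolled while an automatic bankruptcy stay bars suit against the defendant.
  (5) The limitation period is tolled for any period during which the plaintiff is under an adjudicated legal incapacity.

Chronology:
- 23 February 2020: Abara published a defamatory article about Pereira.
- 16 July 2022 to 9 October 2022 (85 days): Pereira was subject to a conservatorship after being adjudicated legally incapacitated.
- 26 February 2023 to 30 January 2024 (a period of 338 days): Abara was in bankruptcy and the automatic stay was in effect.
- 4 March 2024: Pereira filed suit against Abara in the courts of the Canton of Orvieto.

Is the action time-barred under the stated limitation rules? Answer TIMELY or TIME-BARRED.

The claim accrued on 23 February 2020, the date of the act.
The untolled deadline — 3 years after 23 February 2020 — is 23 February 2023.
The plaintiff's legal incapacity from 16 July 2022 to 9 October 2022 tolled the period for 85 days, extending the deadline to 19 May 2023.
The period was tolled for 338 days by the automatic bankruptcy stay (26 February 2023 to 30 January 2024), pushing the deadline to 21 April 2024.
The 4 March 2024 filing precedes the 21 April 2024 deadline; the claim is timely.

TIMELY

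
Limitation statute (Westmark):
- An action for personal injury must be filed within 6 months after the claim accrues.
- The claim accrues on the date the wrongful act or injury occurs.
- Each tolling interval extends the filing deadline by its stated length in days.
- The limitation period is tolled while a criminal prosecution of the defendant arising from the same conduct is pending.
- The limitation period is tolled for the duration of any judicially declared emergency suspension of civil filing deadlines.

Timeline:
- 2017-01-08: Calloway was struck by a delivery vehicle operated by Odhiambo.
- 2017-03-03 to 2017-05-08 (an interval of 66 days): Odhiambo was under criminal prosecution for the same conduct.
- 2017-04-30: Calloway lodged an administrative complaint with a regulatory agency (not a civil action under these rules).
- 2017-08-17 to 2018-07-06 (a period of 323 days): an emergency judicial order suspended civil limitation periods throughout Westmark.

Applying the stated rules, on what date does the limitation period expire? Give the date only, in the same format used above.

2018-08-01

The limitation period began to run on 2017-01-08.
Adding the 6 months base period to 2017-01-08 gives a deadline of 2017-07-08, before any tolling.
The pending criminal prosecution from 2017-03-03 to 2017-05-08 tolled the period for 66 days, extending the deadline to 2017-09-12.
The emergency suspension of filing deadlines from 2017-08-17 to 2018-07-06 tolled the period for 323 days, extending the deadline to 2018-08-01.
None of the other events listed affects the running of the period under the stated rules.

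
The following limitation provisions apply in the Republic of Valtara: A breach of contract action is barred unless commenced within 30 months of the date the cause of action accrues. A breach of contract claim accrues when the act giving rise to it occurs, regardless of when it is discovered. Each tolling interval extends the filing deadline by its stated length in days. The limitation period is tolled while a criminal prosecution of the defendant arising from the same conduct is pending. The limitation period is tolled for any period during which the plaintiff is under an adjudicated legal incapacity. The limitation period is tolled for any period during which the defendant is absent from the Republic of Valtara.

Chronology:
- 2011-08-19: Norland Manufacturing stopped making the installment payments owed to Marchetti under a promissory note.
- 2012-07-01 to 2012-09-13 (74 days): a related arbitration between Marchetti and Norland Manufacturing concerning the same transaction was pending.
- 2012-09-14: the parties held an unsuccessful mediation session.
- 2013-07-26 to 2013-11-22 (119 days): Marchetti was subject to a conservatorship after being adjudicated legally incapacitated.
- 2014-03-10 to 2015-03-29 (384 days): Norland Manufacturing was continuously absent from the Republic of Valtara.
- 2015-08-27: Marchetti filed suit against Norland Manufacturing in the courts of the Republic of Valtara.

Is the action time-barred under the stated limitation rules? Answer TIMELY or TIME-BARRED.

TIME-BARRED

The claim accrued on 2011-08-19, when the wrongful act occurred.
30 months from 2011-08-19 is 2014-02-19.
The plaintiff's legal incapacity from 2013-07-26 to 2013-11-22 tolled the period for 119 days, extending the deadline to 2014-06-18.
The period was tolled for 384 days by the defendant's absence from the jurisdiction (2014-03-10 to 2015-03-29), pushing the deadline to 2015-07-07.
No stated provision tolls the period for a pending arbitration, so the interval from 2012-07-01 to 2012-09-13 has no effect on the deadline.
None of the other events listed affects the running of the period under the stated rules.
The 2015-08-27 filing falls after the 2015-07-07 deadline; the claim is time-barred.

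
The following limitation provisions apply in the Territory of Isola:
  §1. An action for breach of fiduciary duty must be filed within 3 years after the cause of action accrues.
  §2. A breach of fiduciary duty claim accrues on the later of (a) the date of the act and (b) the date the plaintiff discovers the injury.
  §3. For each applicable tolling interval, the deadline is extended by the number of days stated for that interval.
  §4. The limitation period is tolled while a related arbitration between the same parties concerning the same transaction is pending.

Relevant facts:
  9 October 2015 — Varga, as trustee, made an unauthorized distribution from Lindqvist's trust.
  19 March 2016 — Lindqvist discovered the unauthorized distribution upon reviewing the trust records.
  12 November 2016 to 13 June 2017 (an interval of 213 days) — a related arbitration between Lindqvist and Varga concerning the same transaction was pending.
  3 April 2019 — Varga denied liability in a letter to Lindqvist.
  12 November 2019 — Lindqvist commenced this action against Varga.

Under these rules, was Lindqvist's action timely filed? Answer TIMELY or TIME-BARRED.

TIME-BARRED

The claim accrued on 19 March 2016 — the later of the 9 October 2015 act and the 19 March 2016 discovery.
The untolled deadline — 3 years after 19 March 2016 — is 19 March 2019.
The pending related arbitration from 12 November 2016 to 13 June 2017 tolled the period for 213 days, extending the deadline to 18 October 2019.
The other events in the timeline have no effect on the limitation period under the stated rules.
Lindqvist filed on 12 November 2019, after the 18 October 2019 deadline, so the action is time-barred.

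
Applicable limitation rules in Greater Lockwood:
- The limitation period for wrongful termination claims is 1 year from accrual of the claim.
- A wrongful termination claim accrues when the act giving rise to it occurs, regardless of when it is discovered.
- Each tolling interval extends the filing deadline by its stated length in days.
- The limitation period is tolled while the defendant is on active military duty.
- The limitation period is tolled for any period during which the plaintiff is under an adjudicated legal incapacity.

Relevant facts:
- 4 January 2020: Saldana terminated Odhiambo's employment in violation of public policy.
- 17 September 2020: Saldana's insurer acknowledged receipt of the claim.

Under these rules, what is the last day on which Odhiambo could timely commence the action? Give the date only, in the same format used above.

4 January 2021

The claim accrued on 4 January 2020, when the wrongful act occurred.
Adding the 1 year base period to 4 January 2020 gives a deadline of 4 January 2021, before any tolling.
The other events in the timeline have no effect on the limitation period under the stated rules.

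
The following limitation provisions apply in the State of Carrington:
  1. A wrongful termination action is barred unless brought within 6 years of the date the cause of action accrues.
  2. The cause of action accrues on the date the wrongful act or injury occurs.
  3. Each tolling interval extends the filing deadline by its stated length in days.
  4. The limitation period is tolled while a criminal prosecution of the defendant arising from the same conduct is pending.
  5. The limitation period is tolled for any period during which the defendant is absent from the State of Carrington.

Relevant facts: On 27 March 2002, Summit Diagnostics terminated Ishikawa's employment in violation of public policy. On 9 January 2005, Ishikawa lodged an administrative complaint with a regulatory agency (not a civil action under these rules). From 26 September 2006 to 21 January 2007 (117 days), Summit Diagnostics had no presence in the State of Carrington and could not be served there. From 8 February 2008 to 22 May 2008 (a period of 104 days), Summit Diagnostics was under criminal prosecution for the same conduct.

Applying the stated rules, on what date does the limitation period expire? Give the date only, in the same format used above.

The claim accrued on 27 March 2002, when the wrongful act occurred.
6 years from 27 March 2002 is 27 March 2008.
Because the defendant's absence from the jurisdiction ran from 26 September 2006 to 21 January 2007, the deadline is extended by 117 days to 22 July 2008.
The pending criminal prosecution from 8 February 2008 to 22 May 2008 tolled the period for 104 days, extending the deadline to 3 November 2008.
The other events in the timeline have no effect on the limitation period under the stated rules.

3 November 2008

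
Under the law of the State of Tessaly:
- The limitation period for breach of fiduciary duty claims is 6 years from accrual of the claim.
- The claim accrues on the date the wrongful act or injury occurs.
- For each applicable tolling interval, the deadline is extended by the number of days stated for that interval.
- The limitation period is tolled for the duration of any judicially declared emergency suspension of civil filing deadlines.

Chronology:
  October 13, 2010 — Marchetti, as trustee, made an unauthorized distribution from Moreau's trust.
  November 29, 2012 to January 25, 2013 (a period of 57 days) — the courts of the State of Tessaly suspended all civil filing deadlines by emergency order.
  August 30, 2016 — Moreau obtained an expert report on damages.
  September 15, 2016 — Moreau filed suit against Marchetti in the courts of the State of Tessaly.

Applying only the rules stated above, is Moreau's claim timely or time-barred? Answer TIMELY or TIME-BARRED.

TIMELY

The limitation period began to run on October 13, 2010.
Adding the 6 years base period to October 13, 2010 gives a deadline of October 13, 2016, before any tolling.
Because the emergency suspension of filing deadlines ran from November 29, 2012 to January 25, 2013, the deadline is extended by 57 days to December 9, 2016.
Nothing else in the chronology tolls or restarts the period.
Moreau filed on September 15, 2016, before the December 9, 2016 deadline, so the action is timely.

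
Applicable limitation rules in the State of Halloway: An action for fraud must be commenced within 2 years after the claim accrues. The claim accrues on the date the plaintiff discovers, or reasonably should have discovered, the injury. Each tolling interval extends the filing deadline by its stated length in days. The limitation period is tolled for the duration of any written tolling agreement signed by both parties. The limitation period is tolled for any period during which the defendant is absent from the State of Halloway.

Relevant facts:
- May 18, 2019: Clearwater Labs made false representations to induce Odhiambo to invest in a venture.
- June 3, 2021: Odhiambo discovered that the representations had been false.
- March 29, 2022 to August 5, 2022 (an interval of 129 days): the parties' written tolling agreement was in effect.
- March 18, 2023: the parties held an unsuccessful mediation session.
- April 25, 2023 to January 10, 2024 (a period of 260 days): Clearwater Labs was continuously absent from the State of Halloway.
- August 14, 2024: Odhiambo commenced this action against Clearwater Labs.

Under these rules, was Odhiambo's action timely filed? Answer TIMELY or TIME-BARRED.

TIME-BARRED

The claim did not accrue until Odhiambo discovered the injury on June 3, 2021; the May 18, 2019 act date does not start the clock under the stated rule.
The untolled deadline — 2 years after June 3, 2021 — is June 3, 2023.
Because the written tolling agreement ran from March 29, 2022 to August 5, 2022, the deadline is extended by 129 days to October 10, 2023.
Because the defendant's absence from the jurisdiction ran from April 25, 2023 to January 10, 2024, the deadline is extended by 260 days to June 26, 2024.
Nothing else in the chronology tolls or restarts the period.
Filing on August 14, 2024 missed the June 26, 2024 deadline — the action is time-barred.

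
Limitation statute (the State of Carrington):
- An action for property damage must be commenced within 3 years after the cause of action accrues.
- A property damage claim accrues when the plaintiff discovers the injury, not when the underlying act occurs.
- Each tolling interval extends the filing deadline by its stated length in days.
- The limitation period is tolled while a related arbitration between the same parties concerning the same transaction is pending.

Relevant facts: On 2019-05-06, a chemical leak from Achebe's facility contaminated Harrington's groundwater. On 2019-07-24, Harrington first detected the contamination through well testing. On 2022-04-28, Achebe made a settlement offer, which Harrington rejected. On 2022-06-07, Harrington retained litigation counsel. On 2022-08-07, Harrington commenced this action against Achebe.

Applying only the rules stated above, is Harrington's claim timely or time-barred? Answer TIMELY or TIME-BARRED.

Accrual is tied to discovery, so the period began on 2019-07-24 rather than on 2019-05-06 when the act occurred.
Adding the 3 years base period to 2019-07-24 gives a deadline of 2022-07-24, before any tolling.
None of the other events listed affects the running of the period under the stated rules.
The 2022-08-07 filing falls after the 2022-07-24 deadline; the claim is time-barred.

TIME-BARRED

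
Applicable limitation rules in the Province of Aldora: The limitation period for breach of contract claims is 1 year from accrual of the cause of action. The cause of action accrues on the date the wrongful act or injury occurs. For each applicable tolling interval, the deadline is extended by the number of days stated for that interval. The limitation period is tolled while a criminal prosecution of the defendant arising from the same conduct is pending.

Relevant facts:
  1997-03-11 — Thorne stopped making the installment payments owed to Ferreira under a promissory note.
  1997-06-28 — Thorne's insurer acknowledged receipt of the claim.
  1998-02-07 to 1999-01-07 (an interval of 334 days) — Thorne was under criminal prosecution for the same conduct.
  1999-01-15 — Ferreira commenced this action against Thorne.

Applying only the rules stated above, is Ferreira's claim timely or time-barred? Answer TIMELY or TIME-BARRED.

The claim accrued on 1997-03-11, when the wrongful act occurred.
The untolled deadline — 1 year after 1997-03-11 — is 1998-03-11.
The pending criminal prosecution from 1998-02-07 to 1999-01-07 tolled the period for 334 days, extending the deadline to 1999-02-08.
Nothing else in the chronology tolls or restarts the period.
Filing on 1999-01-15 beat the 1999-02-08 deadline — the action is timely.

TIMELY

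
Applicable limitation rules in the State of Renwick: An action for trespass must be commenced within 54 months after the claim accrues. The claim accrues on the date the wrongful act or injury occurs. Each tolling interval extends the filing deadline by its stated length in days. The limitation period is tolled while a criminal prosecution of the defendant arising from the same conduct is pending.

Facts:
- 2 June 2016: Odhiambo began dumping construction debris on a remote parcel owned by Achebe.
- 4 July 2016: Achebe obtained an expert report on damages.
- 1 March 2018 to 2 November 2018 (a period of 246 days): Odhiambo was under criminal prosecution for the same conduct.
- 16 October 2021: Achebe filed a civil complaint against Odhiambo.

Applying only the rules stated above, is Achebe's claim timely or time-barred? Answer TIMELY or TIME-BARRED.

TIME-BARRED

The claim accrued on 2 June 2016, when the wrongful act occurred.
Adding the 54 months base period to 2 June 2016 gives a deadline of 2 December 2020, before any tolling.
Because the pending criminal prosecution ran from 1 March 2018 to 2 November 2018, the deadline is extended by 246 days to 5 August 2021.
Nothing else in the chronology tolls or restarts the period.
Filing on 16 October 2021 missed the 5 August 2021 deadline — the action is time-barred.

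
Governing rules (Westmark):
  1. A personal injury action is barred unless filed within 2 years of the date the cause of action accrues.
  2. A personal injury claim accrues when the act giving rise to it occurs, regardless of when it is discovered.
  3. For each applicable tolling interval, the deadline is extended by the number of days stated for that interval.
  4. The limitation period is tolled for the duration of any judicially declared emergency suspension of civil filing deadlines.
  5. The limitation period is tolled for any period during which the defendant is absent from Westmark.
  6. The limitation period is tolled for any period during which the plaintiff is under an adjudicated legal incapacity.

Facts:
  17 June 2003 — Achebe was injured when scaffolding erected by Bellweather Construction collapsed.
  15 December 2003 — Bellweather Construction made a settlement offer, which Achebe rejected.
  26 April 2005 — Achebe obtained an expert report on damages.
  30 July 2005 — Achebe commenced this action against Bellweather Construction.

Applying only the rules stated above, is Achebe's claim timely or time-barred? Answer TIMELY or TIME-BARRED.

TIME-BARRED

The claim accrued on 17 June 2003, when the wrongful act occurred.
The untolled deadline — 2 years after 17 June 2003 — is 17 June 2005.
The other events in the timeline have no effect on the limitation period under the stated rules.
Filing on 30 July 2005 missed the 17 June 2005 deadline — the action is time-barred.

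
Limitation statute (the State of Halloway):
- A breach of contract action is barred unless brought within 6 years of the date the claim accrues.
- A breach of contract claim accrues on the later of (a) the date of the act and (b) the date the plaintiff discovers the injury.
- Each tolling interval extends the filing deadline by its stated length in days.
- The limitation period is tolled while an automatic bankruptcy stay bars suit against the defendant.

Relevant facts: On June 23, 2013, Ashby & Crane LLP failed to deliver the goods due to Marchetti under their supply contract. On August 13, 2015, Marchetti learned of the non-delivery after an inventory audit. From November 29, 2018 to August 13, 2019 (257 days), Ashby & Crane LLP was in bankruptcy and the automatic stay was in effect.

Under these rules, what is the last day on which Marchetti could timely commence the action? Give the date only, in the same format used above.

Taking the later of the act (June 23, 2013) and discovery (August 13, 2015), the claim accrued on August 13, 2015.
6 years from August 13, 2015 is August 13, 2021.
The period was tolled for 257 days by the automatic bankruptcy stay (November 29, 2018 to August 13, 2019), pushing the deadline to April 27, 2022.

April 27, 2022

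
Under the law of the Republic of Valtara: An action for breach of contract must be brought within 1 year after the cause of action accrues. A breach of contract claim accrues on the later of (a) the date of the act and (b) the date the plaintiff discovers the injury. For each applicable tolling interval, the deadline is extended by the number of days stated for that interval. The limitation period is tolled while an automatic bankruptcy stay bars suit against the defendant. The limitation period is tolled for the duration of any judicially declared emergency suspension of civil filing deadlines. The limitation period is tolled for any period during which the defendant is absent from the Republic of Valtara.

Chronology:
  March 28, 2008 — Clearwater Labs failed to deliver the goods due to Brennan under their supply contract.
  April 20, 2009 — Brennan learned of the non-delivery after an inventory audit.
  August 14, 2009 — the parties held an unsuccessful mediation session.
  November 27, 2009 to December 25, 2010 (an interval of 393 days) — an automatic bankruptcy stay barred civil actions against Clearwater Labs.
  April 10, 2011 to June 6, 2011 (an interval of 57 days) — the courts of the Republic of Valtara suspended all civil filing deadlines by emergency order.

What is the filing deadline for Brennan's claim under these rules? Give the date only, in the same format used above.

The claim accrued on April 20, 2009 — the later of the March 28, 2008 act and the April 20, 2009 discovery.
Adding the 1 year base period to April 20, 2009 gives a deadline of April 20, 2010, before any tolling.
The automatic bankruptcy stay from November 27, 2009 to December 25, 2010 tolled the period for 393 days, extending the deadline to May 18, 2011.
The period was tolled for 57 days by the emergency suspension of filing deadlines (April 10, 2011 to June 6, 2011), pushing the deadline to July 14, 2011.
None of the other events listed affects the running of the period under the stated rules.

July 14, 2011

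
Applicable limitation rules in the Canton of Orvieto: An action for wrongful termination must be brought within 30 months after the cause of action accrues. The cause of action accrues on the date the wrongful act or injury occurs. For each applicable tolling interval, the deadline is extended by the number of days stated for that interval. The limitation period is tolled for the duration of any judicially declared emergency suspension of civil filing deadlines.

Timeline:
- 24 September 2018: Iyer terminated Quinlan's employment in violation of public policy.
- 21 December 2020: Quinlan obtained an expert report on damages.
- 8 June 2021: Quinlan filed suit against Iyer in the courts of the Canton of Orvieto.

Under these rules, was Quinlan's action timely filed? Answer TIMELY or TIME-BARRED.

TIME-BARRED

The limitation period began to run on 24 September 2018.
The untolled deadline — 30 months after 24 September 2018 — is 24 March 2021.
Nothing else in the chronology tolls or restarts the period.
Filing on 8 June 2021 missed the 24 March 2021 deadline — the action is time-barred.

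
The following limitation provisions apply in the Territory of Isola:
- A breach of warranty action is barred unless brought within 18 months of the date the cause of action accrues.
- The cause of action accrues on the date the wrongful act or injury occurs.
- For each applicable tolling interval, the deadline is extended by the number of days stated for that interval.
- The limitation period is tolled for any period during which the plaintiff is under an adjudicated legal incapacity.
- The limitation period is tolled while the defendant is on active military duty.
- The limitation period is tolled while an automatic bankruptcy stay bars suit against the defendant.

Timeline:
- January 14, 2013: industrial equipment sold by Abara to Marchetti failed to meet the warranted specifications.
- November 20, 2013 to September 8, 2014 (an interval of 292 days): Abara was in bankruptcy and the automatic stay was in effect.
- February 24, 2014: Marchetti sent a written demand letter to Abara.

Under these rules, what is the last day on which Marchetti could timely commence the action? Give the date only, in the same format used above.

The limitation period began to run on January 14, 2013.
Adding the 18 months base period to January 14, 2013 gives a deadline of July 14, 2014, before any tolling.
The automatic bankruptcy stay from November 20, 2013 to September 8, 2014 tolled the period for 292 days, extending the deadline to May 2, 2015.
The other events in the timeline have no effect on the limitation period under the stated rules.

May 2, 2015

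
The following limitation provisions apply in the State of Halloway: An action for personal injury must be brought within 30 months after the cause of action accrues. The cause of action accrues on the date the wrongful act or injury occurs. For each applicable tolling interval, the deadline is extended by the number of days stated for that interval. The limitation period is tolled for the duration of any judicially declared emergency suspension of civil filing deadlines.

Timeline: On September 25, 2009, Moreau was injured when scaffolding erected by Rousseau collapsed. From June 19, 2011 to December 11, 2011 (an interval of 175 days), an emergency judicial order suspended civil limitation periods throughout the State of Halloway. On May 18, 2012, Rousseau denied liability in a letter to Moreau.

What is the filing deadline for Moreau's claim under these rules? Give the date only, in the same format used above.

September 16, 2012

The cause of action accrued on September 25, 2009, the date of the act.
30 months from September 25, 2009 is March 25, 2012.
Because the emergency suspension of filing deadlines ran from June 19, 2011 to December 11, 2011, the deadline is extended by 175 days to September 16, 2012.
None of the other events listed affects the running of the period under the stated rules.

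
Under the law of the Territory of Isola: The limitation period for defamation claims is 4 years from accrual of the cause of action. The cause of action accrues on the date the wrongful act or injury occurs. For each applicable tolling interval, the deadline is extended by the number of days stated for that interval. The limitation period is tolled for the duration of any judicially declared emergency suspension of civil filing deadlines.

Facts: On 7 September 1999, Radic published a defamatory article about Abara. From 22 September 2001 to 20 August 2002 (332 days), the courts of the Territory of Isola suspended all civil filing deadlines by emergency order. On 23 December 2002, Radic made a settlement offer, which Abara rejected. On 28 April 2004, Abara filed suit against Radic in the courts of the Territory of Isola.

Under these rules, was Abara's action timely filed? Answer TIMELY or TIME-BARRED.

TIMELY

The claim accrued on 7 September 1999, when the wrongful act occurred.
4 years from 7 September 1999 is 7 September 2003.
Because the emergency suspension of filing deadlines ran from 22 September 2001 to 20 August 2002, the deadline is extended by 332 days to 4 August 2004.
Nothing else in the chronology tolls or restarts the period.
Abara filed on 28 April 2004, before the 4 August 2004 deadline, so the action is timely.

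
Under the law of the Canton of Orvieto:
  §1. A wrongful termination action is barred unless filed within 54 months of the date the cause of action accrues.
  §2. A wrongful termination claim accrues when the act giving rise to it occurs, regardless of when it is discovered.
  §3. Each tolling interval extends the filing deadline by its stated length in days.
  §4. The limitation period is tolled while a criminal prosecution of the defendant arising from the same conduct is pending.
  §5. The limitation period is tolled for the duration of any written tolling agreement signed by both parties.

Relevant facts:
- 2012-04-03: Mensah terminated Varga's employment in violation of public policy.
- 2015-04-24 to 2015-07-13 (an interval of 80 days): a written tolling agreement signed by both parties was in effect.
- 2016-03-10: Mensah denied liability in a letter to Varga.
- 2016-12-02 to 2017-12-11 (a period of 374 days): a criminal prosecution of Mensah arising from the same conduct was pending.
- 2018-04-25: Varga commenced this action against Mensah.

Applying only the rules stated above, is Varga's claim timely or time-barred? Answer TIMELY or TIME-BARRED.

The cause of action accrued on 2012-04-03, the date of the act.
The untolled deadline — 54 months after 2012-04-03 — is 2016-10-03.
Because the written tolling agreement ran from 2015-04-24 to 2015-07-13, the deadline is extended by 80 days to 2016-12-22.
The period was tolled for 374 days by the pending criminal prosecution (2016-12-02 to 2017-12-11), pushing the deadline to 2017-12-31.
The other events in the timeline have no effect on the limitation period under the stated rules.
Filing on 2018-04-25 missed the 2017-12-31 deadline — the action is time-barred.

TIME-BARRED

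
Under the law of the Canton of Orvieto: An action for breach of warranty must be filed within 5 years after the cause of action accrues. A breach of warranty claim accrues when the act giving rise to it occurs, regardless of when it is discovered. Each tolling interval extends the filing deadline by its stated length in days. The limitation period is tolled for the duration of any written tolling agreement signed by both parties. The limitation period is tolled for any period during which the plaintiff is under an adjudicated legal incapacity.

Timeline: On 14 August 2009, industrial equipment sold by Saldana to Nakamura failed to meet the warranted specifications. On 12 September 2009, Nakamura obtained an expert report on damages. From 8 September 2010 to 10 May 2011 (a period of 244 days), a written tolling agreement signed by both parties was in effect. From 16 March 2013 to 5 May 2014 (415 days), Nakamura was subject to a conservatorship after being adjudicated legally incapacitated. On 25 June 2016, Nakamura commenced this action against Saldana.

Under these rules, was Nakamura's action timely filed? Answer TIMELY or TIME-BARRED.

The cause of action accrued on 14 August 2009, the date of the act.
Adding the 5 years base period to 14 August 2009 gives a deadline of 14 August 2014, before any tolling.
Because the written tolling agreement ran from 8 September 2010 to 10 May 2011, the deadline is extended by 244 days to 15 April 2015.
The plaintiff's legal incapacity from 16 March 2013 to 5 May 2014 tolled the period for 415 days, extending the deadline to 3 June 2016.
Nothing else in the chronology tolls or restarts the period.
The 25 June 2016 filing falls after the 3 June 2016 deadline; the claim is time-barred.

TIME-BARRED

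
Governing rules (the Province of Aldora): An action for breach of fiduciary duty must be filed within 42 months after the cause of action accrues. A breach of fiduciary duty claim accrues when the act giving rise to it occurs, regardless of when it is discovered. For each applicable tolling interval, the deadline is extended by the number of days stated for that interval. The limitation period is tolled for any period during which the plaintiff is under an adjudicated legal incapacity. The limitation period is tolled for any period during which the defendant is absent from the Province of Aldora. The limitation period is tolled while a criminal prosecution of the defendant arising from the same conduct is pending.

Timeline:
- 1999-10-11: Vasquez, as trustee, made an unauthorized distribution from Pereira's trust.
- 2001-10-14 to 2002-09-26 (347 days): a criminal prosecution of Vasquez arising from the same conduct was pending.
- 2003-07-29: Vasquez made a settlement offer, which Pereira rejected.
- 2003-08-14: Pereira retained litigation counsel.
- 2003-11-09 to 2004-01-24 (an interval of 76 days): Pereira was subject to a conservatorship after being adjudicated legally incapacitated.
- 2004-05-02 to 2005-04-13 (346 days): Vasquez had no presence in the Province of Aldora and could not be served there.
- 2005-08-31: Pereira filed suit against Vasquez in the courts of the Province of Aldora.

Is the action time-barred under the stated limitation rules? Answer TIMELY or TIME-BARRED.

TIME-BARRED

The claim accrued on 1999-10-11, when the wrongful act occurred.
The untolled deadline — 42 months after 1999-10-11 — is 2003-04-11.
The period was tolled for 347 days by the pending criminal prosecution (2001-10-14 to 2002-09-26), pushing the deadline to 2004-03-23.
The period was tolled for 76 days by the plaintiff's legal incapacity (2003-11-09 to 2004-01-24), pushing the deadline to 2004-06-07.
The defendant's absence from the jurisdiction from 2004-05-02 to 2005-04-13 tolled the period for 346 days, extending the deadline to 2005-05-19.
None of the other events listed affects the running of the period under the stated rules.
The 2005-08-31 filing falls after the 2005-05-19 deadline; the claim is time-barred.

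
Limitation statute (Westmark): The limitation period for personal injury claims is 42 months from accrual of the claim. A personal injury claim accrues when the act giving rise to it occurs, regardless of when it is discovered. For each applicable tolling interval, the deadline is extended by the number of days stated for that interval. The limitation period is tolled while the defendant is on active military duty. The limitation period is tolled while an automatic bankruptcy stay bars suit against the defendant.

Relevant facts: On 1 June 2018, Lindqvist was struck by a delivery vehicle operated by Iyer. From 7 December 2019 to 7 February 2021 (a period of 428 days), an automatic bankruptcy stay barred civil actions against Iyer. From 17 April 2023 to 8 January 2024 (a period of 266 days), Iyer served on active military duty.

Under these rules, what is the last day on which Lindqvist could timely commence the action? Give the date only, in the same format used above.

2 February 2023

The claim accrued on 1 June 2018, the date of the act.
The untolled deadline — 42 months after 1 June 2018 — is 1 December 2021.
The automatic bankruptcy stay from 7 December 2019 to 7 February 2021 tolled the period for 428 days, extending the deadline to 2 February 2023.
The defendant's active military service starting 17 April 2023 came too late — the period had run on 2 February 2023 — and so does not extend the deadline.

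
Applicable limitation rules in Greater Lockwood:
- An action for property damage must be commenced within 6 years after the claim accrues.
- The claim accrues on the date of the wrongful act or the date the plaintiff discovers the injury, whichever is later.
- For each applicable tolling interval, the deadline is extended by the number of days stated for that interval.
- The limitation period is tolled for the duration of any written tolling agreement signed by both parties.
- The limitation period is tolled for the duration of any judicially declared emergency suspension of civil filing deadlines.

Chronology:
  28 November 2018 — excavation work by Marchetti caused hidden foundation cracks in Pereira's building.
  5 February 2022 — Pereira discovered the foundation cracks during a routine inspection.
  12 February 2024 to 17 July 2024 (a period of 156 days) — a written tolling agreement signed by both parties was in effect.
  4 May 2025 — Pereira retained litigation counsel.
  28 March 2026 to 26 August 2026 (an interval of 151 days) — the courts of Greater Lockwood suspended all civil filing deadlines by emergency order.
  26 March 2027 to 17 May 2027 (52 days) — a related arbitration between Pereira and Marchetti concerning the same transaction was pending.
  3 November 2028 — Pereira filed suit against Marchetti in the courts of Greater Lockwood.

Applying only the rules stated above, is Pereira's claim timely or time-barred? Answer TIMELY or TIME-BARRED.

Taking the later of the act (28 November 2018) and discovery (5 February 2022), the claim accrued on 5 February 2022.
Adding the 6 years base period to 5 February 2022 gives a deadline of 5 February 2028, before any tolling.
The written tolling agreement from 12 February 2024 to 17 July 2024 tolled the period for 156 days, extending the deadline to 10 July 2028.
The emergency suspension of filing deadlines from 28 March 2026 to 26 August 2026 tolled the period for 151 days, extending the deadline to 8 December 2028.
Although a pending arbitration ran from 26 March 2027 to 17 May 2027, the stated rules do not make that a tolling event, so it is disregarded.
None of the other events listed affects the running of the period under the stated rules.
Filing on 3 November 2028 beat the 8 December 2028 deadline — the action is timely.

TIMELY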